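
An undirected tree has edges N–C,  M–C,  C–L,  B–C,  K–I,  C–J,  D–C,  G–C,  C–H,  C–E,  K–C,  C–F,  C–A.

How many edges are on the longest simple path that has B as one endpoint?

3

Distances from B peak at 3, attained at I.
B – C – K – I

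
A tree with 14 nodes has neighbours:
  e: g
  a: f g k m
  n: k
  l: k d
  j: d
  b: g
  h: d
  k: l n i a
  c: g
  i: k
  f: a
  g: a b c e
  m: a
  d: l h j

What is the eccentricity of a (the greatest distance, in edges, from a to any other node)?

Distances from a peak at 4, attained at h (j also at distance 4).
a-k-l-d-h

4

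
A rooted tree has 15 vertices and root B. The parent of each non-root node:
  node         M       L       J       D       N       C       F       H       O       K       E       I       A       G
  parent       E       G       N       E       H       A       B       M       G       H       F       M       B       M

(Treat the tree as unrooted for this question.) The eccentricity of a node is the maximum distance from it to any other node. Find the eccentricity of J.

8

The node farthest from J is C, via J-N-H-M-E-F-B-A-C — 8 edges.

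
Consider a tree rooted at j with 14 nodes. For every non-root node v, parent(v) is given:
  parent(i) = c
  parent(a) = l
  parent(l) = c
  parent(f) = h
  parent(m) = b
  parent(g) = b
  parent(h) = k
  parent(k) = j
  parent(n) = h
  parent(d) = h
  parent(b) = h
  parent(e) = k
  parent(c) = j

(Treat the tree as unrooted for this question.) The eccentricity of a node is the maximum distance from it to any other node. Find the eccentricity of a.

Distances from a peak at 7, attained at m (g also at distance 7).
a–l–c–j–k–h–b–m

7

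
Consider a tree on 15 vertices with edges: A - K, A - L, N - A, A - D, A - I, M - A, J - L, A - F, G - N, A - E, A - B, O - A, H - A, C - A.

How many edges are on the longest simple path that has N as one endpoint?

3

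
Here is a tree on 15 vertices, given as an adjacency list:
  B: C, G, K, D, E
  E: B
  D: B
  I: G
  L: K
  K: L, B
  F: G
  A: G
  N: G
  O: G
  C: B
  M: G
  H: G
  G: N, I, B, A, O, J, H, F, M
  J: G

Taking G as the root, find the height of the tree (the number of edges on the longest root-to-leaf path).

3

The longest root-to-leaf path is G → B → K → L (3 edges).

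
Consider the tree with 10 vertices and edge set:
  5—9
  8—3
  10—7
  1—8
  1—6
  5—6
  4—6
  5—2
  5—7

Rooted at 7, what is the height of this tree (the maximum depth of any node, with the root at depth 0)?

5

The longest root-to-leaf path is 7-5-6-1-8-3 (5 edges).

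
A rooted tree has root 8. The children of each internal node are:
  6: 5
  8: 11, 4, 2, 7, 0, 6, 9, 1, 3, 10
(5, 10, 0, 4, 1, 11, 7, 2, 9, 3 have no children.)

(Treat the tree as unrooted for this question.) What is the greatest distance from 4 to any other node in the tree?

The node farthest from 4 is 5, via 4–8–6–5 — 3 edges.

3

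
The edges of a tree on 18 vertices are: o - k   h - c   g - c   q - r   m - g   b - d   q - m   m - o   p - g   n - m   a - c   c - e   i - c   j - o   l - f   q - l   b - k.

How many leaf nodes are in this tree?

10

Degree-1 nodes: a, d, e, f, h, i, j, n, p, r — 10 of them.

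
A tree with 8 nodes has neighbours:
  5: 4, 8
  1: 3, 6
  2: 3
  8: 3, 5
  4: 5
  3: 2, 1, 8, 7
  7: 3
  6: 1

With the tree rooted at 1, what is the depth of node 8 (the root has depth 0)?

2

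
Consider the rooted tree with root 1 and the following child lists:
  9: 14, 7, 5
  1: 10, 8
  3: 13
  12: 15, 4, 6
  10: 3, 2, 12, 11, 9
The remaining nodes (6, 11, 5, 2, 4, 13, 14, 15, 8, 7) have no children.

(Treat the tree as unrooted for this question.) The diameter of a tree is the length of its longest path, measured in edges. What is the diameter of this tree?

A longest path is 7–9–10–3–13, with 4 edges.

4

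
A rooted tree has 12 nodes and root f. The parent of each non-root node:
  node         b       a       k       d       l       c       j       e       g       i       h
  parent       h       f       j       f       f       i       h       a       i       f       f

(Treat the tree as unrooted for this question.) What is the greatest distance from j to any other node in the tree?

4

Distances from j peak at 4, attained at c (e, g also at distance 4).
j – h – f – i – c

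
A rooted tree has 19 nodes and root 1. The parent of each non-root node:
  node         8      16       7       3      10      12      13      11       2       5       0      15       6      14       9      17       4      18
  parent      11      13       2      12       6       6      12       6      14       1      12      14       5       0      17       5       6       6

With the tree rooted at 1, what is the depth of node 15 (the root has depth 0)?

1 – 5 – 6 – 12 – 0 – 14 – 15 — 6 edges.

6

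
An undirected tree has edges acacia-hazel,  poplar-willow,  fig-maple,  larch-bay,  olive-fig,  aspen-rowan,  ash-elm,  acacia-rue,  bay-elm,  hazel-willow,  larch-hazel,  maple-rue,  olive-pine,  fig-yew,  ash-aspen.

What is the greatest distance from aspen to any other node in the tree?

11

A farthest node from aspen is pine.
The path aspen–ash–elm–bay–larch–hazel–acacia–rue–maple–fig–olive–pine has 11 edges.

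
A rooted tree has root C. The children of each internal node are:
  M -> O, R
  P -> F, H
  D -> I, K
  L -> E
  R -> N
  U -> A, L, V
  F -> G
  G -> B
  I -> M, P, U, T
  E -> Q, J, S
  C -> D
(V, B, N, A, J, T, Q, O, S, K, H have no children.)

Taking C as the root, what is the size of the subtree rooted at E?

E's subtree: {E, S, J, Q}, size 4.

4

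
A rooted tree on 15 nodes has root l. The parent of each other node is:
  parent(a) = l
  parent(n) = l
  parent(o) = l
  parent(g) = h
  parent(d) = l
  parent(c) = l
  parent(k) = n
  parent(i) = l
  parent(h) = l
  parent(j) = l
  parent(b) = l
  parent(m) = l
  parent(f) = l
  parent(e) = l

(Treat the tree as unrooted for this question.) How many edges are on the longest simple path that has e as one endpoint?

3

The node farthest from e is k (g also at distance 3), via e-l-n-k — 3 edges.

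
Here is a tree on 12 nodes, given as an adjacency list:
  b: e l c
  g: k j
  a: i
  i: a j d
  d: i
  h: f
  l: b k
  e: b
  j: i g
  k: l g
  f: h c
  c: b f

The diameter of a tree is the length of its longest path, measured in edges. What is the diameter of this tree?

A longest path is h-f-c-b-l-k-g-j-i-a, with 9 edges.

9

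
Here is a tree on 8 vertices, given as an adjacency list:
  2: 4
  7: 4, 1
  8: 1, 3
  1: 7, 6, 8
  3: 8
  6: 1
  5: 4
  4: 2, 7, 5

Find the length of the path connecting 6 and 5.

4

The path is 6–1–7–4–5, which has 4 edges.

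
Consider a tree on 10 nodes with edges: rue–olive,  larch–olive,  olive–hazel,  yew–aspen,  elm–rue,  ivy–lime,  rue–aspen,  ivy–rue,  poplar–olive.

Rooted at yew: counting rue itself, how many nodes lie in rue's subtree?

The subtree rooted at rue contains: rue, ivy, olive, elm, lime, hazel, larch, poplar — 8 nodes.

8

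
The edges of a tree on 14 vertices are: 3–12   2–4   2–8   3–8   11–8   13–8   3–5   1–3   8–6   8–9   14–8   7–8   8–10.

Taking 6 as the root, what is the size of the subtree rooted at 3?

Descendants of 3 (including itself): 3, 12, 1, 5. That's 4.

4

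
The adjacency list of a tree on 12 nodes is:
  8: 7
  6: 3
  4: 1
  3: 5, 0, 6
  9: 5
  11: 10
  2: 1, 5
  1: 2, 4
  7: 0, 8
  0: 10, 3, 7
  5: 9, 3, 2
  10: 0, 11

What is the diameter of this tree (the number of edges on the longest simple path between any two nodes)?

A longest path is 11-10-0-3-5-2-1-4, with 7 edges.

7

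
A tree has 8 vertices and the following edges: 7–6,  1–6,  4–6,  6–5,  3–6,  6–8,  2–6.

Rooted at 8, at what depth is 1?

8–6–1 — 2 edges.

2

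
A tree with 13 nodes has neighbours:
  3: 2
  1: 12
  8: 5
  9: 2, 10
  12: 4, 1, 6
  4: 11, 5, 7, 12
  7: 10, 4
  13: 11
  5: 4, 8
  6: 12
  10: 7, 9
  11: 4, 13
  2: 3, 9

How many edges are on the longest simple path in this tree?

7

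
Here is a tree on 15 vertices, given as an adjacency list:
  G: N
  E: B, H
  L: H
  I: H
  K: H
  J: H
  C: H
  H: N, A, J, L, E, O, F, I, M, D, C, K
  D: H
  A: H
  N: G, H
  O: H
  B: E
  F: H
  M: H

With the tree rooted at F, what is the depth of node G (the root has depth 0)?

F – H – N – G — 3 edges.

3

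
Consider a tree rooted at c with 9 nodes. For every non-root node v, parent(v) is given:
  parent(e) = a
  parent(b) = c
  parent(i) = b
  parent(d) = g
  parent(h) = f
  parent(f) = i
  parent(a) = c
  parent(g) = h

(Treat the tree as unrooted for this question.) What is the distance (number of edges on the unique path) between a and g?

6

The path is a – c – b – i – f – h – g, which has 6 edges.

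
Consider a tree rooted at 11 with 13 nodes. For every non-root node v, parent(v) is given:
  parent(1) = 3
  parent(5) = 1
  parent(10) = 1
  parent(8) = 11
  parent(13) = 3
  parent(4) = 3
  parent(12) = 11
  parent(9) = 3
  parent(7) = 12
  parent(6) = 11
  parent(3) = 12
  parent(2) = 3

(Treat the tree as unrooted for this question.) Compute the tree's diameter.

A longest path is 5–1–3–12–11–6, with 5 edges.

5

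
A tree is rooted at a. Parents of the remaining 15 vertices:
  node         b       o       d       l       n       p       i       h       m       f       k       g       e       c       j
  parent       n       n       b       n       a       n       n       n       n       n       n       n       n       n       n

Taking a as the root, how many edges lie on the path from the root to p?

2

Path from a to p: a → n → p, which has 2 edges.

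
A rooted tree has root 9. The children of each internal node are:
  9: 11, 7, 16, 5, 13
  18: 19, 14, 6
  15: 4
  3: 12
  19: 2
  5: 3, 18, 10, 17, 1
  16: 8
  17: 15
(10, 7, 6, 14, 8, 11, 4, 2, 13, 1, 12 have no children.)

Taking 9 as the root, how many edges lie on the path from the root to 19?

9–5–18–19 — 3 edges.

3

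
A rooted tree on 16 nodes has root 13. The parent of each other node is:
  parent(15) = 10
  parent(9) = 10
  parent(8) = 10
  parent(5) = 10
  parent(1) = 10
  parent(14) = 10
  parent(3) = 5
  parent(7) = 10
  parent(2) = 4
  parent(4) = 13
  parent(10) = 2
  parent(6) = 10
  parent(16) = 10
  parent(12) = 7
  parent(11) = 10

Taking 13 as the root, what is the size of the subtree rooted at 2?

14

The subtree rooted at 2 contains: 2, 10, 1, 5, 8, 7, 6, 14, 9, 15, 16, 11, 3, 12 — 14 nodes.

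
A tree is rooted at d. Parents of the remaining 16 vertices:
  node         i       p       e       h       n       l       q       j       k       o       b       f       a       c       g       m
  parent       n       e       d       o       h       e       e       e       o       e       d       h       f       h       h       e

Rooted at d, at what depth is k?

3

Path from d to k: d → e → o → k, which has 3 edges.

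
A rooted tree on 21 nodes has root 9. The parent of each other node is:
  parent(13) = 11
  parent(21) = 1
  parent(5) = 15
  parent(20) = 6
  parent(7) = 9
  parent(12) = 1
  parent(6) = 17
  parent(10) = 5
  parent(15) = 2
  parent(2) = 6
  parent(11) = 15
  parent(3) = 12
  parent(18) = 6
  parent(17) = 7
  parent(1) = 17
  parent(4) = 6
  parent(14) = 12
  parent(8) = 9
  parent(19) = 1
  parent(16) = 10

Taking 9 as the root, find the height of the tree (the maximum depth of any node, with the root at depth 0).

8

16 sits deepest: 9 → 7 → 17 → 6 → 2 → 15 → 5 → 10 → 16 — 8 edges from the root.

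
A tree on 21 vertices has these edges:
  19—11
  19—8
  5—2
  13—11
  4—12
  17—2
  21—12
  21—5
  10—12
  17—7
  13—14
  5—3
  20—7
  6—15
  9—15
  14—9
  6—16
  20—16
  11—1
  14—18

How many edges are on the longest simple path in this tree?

16

A longest path is 8 – 19 – 11 – 13 – 14 – 9 – 15 – 6 – 16 – 20 – 7 – 17 – 2 – 5 – 21 – 12 – 10, with 16 edges.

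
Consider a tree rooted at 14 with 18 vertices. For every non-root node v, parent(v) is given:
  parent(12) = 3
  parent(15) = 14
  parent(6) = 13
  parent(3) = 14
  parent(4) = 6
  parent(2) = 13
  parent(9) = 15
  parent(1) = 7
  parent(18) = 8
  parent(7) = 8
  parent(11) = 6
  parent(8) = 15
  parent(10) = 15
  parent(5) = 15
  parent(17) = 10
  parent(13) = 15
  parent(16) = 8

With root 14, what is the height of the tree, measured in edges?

A deepest node is 11, reached by 14 → 15 → 13 → 6 → 11.
That path has 4 edges, so the height is 4.

4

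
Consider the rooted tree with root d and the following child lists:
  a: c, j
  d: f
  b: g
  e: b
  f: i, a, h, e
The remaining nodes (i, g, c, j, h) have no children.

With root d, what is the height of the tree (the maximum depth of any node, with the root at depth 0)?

4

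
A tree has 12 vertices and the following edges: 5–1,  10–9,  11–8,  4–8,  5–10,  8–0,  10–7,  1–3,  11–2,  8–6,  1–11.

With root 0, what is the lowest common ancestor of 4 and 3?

8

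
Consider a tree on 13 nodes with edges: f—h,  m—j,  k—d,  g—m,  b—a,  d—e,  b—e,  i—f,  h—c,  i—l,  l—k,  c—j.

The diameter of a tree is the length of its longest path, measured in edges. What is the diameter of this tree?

A longest path is g – m – j – c – h – f – i – l – k – d – e – b – a, with 12 edges.

12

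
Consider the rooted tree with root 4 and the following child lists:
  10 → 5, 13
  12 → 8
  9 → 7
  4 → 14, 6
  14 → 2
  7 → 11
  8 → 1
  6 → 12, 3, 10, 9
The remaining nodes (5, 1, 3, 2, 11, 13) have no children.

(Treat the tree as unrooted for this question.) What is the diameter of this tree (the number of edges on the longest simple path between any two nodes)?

6

Starting from 11, a farthest node is 1 at distance 6.
One longest path: 11–7–9–6–12–8–1.
So the diameter is 6.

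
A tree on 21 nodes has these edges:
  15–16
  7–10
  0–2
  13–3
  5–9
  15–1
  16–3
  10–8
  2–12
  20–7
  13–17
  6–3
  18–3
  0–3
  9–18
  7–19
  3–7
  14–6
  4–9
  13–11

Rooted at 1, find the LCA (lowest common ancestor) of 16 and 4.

Ancestors of 16 (toward the root): 16, 15, 1.
Ancestors of 4: 4, 9, 18, 3, 16, 15, 1.
The deepest node appearing in both lists is 16.

16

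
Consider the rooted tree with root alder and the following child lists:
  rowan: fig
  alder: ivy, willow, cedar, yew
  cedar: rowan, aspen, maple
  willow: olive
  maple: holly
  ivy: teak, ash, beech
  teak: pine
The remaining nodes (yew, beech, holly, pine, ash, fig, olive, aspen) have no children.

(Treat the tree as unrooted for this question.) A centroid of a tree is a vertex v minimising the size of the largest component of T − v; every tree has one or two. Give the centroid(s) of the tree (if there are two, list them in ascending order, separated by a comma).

alder

If alder is removed the pieces have sizes 6, 5, 2, 1, all ≤ ⌊15/2⌋ = 7.
Every other node leaves some component of size > 7, so the centroid is unique.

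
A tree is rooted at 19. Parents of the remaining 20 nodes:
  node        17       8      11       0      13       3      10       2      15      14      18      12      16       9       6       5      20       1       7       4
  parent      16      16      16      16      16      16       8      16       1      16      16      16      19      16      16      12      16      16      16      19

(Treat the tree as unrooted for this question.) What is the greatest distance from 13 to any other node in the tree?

3

Distances from 13 peak at 3, attained at 5 (15, 4, 10 also at distance 3).
13 – 16 – 12 – 5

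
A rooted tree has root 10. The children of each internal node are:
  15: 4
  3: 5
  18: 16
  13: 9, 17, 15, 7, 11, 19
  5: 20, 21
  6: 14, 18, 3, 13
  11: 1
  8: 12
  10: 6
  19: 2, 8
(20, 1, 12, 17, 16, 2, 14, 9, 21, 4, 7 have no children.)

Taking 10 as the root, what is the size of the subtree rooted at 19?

19's subtree: {19, 8, 2, 12}, size 4.

4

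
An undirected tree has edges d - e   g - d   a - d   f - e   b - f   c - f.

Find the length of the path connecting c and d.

c – f – e – d: 3 edges.

3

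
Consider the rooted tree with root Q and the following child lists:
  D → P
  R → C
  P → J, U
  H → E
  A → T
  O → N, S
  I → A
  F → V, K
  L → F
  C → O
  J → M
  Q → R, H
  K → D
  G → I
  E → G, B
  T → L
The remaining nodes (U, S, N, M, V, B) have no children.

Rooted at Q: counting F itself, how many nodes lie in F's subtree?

The subtree rooted at F contains: F, K, V, D, P, J, U, M — 8 nodes.

8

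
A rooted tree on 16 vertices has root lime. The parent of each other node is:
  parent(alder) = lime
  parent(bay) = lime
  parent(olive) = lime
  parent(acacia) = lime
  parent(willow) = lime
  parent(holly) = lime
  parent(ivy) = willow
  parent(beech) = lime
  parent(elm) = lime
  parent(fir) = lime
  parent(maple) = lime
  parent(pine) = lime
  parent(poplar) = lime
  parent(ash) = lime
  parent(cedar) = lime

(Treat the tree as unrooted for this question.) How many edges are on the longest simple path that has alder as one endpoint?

3

A farthest node from alder is ivy.
The path alder – lime – willow – ivy has 3 edges.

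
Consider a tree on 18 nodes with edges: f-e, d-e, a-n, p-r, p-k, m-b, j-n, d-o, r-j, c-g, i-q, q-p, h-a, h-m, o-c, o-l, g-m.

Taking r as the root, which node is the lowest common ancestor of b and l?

m

b's ancestor chain is b, m, h, a, n, j, r and l's is l, o, c, g, m, h, a, n, j, r; they first meet at m.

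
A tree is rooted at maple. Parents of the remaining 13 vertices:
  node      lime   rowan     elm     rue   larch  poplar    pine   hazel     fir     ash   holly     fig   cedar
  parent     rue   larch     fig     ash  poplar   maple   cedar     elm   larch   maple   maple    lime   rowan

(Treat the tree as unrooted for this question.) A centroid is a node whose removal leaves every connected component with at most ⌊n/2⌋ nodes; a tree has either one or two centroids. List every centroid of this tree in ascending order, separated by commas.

maple

If maple is removed the pieces have sizes 6, 6, 1, all ≤ ⌊14/2⌋ = 7.
Every other node leaves some component of size > 7, so the centroid is unique.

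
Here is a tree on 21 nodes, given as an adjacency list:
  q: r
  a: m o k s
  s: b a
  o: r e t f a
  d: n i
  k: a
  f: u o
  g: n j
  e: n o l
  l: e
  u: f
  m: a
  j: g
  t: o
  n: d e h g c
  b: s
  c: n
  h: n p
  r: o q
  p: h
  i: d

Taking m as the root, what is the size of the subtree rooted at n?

n's subtree: {n, g, c, d, h, j, i, p}, size 8.

8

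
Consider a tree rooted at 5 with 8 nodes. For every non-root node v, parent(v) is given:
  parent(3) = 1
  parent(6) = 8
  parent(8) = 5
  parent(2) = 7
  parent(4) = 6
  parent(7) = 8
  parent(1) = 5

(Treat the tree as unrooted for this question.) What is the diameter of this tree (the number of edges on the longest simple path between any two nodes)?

5

Starting from 4, a farthest node is 3 at distance 5.
One longest path: 4 – 6 – 8 – 5 – 1 – 3.
So the diameter is 5.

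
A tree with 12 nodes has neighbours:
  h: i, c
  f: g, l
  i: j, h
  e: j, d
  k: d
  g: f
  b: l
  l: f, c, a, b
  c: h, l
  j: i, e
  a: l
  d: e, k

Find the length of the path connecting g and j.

6

Walking from g: g – f – l – c – h – i – j. Length 6.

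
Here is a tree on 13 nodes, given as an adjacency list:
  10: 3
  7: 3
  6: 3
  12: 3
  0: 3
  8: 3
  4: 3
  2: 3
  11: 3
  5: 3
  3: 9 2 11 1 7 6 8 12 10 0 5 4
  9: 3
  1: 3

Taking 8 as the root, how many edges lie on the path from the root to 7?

8–3–7 — 2 edges.

2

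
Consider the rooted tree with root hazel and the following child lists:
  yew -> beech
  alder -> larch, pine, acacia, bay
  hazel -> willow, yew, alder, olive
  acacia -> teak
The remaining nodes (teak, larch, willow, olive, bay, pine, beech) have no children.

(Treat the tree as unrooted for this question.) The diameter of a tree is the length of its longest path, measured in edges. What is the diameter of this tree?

5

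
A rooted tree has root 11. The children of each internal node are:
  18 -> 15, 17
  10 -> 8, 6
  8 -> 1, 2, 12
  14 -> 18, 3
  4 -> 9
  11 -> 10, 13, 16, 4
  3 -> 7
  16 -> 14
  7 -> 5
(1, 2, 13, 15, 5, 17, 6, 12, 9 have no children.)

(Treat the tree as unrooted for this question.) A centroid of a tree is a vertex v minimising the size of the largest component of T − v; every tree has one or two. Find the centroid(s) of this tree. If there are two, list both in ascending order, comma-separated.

11

If 11 is removed the pieces have sizes 8, 6, 2, 1, all ≤ ⌊18/2⌋ = 9.
Every other node leaves some component of size > 9, so the centroid is unique.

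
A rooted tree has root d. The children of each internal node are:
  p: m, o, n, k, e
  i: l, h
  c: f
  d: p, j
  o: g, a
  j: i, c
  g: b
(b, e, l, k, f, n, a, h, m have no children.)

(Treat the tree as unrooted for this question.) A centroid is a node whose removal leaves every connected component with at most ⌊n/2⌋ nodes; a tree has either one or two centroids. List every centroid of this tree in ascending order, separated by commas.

If p is removed the pieces have sizes 7, 4, 1, 1, 1, 1, all ≤ ⌊16/2⌋ = 8.
Every other node leaves some component of size > 8, so the centroid is unique.

p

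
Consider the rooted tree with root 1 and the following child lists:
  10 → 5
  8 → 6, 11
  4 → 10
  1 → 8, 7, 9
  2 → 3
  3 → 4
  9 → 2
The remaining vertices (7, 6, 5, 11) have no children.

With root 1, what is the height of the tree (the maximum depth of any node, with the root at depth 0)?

5 sits deepest: 1-9-2-3-4-10-5 — 6 edges from the root.

6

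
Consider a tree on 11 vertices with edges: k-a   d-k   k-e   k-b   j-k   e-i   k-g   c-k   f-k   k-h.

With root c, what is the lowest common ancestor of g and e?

Path g→root: g k c; path e→root: e k c.
First common node: k.

k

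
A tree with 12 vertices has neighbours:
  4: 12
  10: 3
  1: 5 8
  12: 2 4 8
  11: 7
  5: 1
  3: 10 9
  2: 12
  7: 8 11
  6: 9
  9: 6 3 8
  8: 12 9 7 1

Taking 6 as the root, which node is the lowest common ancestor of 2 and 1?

8

2's ancestor chain is 2, 12, 8, 9, 6 and 1's is 1, 8, 9, 6; they first meet at 8.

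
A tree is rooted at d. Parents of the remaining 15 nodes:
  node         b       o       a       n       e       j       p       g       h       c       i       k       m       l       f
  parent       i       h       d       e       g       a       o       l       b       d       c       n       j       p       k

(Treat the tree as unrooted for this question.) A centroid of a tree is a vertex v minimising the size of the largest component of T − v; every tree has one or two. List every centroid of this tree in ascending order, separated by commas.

h, o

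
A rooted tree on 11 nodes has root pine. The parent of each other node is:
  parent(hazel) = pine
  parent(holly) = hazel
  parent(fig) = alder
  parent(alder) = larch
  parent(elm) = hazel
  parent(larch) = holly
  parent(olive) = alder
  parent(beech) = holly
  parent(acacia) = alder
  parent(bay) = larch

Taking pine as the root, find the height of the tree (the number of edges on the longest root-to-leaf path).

5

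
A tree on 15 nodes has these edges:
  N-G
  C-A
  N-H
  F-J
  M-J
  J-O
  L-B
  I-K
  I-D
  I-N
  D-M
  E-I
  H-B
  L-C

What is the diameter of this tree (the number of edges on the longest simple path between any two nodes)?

10

BFS from F reaches A last, at distance 10; BFS from A confirms no node is farther.
Path: F-J-M-D-I-N-H-B-L-C-A.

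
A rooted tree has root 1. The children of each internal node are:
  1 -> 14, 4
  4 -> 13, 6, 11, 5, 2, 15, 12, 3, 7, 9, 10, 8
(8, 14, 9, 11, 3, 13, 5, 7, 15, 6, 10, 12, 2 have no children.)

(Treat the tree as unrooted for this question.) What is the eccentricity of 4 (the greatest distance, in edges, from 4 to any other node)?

2

Distances from 4 peak at 2, attained at 14.
4-1-14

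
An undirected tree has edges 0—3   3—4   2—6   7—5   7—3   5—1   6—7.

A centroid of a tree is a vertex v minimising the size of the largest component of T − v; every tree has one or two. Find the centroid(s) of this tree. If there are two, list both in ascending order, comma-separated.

If 7 is removed the pieces have sizes 3, 2, 2, all ≤ ⌊8/2⌋ = 4.
No neighbour of 7 does as well, so 7 is the unique centroid.

7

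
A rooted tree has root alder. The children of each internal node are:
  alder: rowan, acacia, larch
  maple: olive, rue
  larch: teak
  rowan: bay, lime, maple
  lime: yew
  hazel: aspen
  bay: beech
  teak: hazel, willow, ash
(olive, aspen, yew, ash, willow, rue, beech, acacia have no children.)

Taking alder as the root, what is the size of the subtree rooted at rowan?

The subtree rooted at rowan contains: rowan, maple, lime, bay, olive, rue, yew, beech — 8 nodes.

8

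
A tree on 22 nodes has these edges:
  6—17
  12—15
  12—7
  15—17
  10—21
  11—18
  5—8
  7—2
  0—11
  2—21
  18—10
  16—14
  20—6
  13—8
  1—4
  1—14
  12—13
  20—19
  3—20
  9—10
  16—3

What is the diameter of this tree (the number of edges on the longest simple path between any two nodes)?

Starting from 4, a farthest node is 0 at distance 16.
One longest path: 4 - 1 - 14 - 16 - 3 - 20 - 6 - 17 - 15 - 12 - 7 - 2 - 21 - 10 - 18 - 11 - 0.
So the diameter is 16.

16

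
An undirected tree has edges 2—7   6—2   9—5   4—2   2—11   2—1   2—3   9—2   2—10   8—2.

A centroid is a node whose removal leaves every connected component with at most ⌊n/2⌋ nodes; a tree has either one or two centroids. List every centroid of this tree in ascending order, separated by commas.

If 2 is removed the pieces have sizes 2, 1, 1, 1, 1, 1, 1, 1, 1, all ≤ ⌊11/2⌋ = 5.
Every other node leaves some component of size > 5, so the centroid is unique.

2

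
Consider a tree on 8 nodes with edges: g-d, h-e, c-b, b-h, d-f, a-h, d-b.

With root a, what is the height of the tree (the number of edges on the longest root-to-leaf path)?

4

The longest root-to-leaf path is a-h-b-d-f (4 edges).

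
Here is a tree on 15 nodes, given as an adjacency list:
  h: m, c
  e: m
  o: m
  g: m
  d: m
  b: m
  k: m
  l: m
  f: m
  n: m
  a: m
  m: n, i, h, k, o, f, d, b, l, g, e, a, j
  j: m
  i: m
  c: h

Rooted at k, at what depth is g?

2

Path from k to g: k–m–g, which has 2 edges.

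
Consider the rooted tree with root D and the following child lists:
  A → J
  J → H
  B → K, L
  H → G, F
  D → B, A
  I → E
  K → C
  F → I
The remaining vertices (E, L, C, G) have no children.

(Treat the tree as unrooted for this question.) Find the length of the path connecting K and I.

The path is K–B–D–A–J–H–F–I, which has 7 edges.

7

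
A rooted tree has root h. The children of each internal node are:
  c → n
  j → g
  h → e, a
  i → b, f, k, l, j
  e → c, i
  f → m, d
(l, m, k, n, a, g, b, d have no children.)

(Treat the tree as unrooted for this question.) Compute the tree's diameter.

5

A longest path is n - c - e - i - f - d, with 5 edges.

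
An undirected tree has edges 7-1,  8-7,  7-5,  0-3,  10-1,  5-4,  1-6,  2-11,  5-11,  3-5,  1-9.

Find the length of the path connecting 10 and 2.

5

10 – 1 – 7 – 5 – 11 – 2: 5 edges.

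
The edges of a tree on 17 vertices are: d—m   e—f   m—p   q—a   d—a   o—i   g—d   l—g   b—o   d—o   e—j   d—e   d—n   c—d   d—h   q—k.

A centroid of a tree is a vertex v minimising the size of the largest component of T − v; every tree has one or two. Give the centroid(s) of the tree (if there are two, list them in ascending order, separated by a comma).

Delete d: the remaining components have sizes 3, 3, 3, 2, 2, 1, 1, 1. Max 3 ≤ 8, so d is a centroid.
No neighbour of d does as well, so d is the unique centroid.

d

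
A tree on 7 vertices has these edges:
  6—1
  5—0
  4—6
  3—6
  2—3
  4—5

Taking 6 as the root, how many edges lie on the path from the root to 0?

Climbing from 0 to the root: 0–5–4–6. That's 3 steps.

3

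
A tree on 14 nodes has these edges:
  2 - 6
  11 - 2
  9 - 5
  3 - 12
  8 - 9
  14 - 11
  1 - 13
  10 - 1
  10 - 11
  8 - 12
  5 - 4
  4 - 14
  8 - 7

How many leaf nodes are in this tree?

Exactly 4 nodes have a single neighbour: 3, 6, 7, 13.

4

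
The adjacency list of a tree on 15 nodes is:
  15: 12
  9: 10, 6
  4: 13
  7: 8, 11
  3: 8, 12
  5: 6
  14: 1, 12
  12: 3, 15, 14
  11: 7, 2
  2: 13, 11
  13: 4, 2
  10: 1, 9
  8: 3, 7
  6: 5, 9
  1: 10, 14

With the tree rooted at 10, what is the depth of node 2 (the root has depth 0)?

8

Climbing from 2 to the root: 2 → 11 → 7 → 8 → 3 → 12 → 14 → 1 → 10. That's 8 steps.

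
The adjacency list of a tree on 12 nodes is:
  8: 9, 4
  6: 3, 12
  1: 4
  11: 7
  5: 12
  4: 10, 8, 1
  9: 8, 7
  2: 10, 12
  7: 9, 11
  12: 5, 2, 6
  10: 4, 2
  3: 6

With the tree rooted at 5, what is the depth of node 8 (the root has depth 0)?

5

Climbing from 8 to the root: 8–4–10–2–12–5. That's 5 steps.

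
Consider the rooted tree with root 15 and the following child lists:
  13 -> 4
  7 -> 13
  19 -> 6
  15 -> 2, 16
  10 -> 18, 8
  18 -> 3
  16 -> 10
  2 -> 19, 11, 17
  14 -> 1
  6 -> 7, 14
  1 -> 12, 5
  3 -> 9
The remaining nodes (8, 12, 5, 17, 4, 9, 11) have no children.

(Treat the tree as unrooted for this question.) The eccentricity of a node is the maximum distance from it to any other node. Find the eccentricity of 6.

Distances from 6 peak at 8, attained at 9.
6 – 19 – 2 – 15 – 16 – 10 – 18 – 3 – 9

8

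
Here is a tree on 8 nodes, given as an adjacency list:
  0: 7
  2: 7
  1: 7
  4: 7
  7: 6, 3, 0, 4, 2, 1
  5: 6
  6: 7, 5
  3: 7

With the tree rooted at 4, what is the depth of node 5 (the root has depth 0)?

3

4 → 7 → 6 → 5 — 3 edges.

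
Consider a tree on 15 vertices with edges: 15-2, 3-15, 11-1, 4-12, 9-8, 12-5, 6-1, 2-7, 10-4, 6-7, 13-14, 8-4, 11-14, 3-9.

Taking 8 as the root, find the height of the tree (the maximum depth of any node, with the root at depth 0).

10

The longest root-to-leaf path is 8 – 9 – 3 – 15 – 2 – 7 – 6 – 1 – 11 – 14 – 13 (10 edges).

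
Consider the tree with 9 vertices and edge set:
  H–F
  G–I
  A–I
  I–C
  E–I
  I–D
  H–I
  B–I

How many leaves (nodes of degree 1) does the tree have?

7

The leaves are A, B, C, D, E, F, G.
That is 7 leaves.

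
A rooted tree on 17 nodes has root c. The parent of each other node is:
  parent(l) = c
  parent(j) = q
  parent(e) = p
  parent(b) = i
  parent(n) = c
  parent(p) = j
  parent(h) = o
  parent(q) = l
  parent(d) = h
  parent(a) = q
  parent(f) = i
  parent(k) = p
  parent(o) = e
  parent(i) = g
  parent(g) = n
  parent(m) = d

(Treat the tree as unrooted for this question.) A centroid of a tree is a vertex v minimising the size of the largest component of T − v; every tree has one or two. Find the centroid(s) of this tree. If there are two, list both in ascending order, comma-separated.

q

If q is removed the pieces have sizes 8, 7, 1, all ≤ ⌊17/2⌋ = 8.
Every other node leaves some component of size > 8, so the centroid is unique.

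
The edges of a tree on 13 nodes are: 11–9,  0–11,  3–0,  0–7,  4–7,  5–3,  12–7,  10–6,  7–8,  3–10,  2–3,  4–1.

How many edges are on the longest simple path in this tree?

6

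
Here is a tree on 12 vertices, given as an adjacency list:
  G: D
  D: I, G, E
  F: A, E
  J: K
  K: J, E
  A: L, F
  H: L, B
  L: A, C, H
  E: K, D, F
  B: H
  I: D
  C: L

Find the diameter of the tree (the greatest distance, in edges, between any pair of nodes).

7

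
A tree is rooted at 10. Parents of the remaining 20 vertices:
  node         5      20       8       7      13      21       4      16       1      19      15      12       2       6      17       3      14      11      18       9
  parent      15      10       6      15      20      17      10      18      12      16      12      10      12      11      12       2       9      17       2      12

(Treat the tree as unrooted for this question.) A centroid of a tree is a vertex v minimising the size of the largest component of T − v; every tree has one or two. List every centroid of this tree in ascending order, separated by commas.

If 12 is removed the pieces have sizes 5, 5, 4, 3, 2, 1, all ≤ ⌊21/2⌋ = 10.
No neighbour of 12 does as well, so 12 is the unique centroid.

12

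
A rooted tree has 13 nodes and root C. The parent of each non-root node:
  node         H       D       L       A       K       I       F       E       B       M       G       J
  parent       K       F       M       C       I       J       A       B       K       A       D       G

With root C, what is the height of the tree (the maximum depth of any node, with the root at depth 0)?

E sits deepest: C-A-F-D-G-J-I-K-B-E — 9 edges from the root.

9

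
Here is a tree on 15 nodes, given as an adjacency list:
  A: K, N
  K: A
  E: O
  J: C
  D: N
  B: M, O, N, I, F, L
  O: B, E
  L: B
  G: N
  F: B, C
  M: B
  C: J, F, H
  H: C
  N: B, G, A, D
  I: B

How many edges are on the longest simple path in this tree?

BFS from K reaches H last, at distance 6; BFS from H confirms no node is farther.
Path: K - A - N - B - F - C - H.

6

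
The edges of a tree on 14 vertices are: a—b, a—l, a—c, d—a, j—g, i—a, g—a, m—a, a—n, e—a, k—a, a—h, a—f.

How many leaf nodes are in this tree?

Degree-1 nodes: b, c, d, e, f, h, i, j, k, l, m, n — 12 of them.

12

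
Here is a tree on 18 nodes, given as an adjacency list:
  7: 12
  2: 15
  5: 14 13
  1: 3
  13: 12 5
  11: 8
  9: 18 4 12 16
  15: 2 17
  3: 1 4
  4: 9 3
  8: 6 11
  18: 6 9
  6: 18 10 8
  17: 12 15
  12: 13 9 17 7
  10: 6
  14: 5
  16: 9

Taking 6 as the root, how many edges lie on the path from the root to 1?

5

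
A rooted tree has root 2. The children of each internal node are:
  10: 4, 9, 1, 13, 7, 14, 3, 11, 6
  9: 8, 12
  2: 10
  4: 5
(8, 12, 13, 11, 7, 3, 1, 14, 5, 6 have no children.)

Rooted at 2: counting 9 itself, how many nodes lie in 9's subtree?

3

The subtree rooted at 9 contains: 9, 12, 8 — 3 nodes.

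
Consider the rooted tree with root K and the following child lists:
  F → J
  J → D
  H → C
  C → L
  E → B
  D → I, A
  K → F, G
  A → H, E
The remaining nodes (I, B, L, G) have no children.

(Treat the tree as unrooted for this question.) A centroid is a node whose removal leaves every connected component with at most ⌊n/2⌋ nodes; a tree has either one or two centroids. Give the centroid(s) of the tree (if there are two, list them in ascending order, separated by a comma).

A, D

If D is removed the pieces have sizes 6, 4, 1, all ≤ ⌊12/2⌋ = 6.
A is adjacent to D and is also a centroid (the largest component after removing it is likewise 6).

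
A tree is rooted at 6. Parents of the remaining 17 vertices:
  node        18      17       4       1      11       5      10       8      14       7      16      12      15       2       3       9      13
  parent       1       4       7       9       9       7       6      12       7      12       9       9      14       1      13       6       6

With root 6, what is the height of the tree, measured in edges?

A deepest node is 15, reached by 6–9–12–7–14–15.
That path has 5 edges, so the height is 5.

5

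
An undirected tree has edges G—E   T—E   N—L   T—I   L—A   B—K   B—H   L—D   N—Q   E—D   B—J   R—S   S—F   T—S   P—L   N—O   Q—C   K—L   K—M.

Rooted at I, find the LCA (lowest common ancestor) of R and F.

R's ancestor chain is R, S, T, I and F's is F, S, T, I; they first meet at S.

S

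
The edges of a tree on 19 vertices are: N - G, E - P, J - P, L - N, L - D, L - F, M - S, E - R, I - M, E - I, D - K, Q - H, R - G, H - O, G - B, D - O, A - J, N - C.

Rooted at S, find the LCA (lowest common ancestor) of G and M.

M

Path G→root: G R E I M S; path M→root: M S.
First common node: M.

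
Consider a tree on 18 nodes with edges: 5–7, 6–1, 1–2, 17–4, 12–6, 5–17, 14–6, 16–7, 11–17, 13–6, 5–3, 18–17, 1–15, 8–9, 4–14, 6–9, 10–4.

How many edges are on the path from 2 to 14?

3

The path is 2–1–6–14, which has 3 edges.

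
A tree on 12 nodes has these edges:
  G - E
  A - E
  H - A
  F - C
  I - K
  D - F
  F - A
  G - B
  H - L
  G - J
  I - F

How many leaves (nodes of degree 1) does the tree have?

6

Exactly 6 nodes have a single neighbour: B, C, D, J, K, L.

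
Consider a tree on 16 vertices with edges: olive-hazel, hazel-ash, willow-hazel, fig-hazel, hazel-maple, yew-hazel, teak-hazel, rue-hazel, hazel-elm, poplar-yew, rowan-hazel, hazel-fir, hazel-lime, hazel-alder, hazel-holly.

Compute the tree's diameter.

3

A longest path is poplar-yew-hazel-lime, with 3 edges.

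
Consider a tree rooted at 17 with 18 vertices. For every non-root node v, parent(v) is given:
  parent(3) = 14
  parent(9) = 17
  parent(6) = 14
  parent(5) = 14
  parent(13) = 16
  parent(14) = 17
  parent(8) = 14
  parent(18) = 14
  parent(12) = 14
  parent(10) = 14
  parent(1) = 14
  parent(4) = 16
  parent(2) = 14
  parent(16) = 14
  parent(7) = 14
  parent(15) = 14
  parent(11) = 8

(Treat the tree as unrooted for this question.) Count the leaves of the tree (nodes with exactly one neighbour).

14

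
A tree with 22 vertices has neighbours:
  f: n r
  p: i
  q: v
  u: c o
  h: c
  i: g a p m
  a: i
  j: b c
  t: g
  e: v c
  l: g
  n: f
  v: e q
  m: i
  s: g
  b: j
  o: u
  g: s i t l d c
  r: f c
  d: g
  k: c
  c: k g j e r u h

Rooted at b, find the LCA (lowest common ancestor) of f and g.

f's ancestor chain is f, r, c, j, b and g's is g, c, j, b; they first meet at c.

c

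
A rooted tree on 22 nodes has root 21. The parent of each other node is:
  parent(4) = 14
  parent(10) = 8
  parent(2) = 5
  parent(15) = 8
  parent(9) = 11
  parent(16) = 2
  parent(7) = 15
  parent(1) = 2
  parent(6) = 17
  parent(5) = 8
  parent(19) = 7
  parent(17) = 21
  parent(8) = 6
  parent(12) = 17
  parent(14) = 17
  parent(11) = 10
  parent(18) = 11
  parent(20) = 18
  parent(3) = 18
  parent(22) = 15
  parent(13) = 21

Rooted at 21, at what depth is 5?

4

Climbing from 5 to the root: 5 – 8 – 6 – 17 – 21. That's 4 steps.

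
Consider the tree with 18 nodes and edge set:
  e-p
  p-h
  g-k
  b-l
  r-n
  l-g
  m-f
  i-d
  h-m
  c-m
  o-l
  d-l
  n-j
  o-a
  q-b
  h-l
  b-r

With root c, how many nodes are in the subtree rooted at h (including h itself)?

15

The subtree rooted at h contains: h, l, p, o, d, b, g, e, a, i, q, r, k, n, j — 15 nodes.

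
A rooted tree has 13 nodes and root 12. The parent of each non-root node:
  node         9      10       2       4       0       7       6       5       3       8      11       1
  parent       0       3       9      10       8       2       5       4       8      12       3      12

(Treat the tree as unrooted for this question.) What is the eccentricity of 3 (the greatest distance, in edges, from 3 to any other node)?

A farthest node from 3 is 7.
The path 3-8-0-9-2-7 has 5 edges.

5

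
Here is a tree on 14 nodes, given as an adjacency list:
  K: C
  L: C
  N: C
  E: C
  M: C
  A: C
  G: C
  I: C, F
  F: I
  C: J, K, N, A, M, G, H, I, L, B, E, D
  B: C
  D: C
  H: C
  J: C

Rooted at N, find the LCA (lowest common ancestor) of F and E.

F's ancestor chain is F, I, C, N and E's is E, C, N; they first meet at C.

C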